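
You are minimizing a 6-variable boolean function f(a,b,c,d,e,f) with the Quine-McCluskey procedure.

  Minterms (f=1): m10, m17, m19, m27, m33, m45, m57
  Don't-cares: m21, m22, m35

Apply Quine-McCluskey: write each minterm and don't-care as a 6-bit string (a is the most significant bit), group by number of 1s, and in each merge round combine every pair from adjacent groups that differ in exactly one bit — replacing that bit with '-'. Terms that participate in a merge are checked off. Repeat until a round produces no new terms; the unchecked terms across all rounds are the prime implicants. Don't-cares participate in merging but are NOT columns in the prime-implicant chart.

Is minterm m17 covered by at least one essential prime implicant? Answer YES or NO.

size-2^0 implicants → 001010  010001(✓)  010011(✓)  010101(✓)  010110  011011(✓)  100001(✓)  100011(✓)  101101  111001
size-2^1 implicants → 01-011  010-01  0100-1  1000-1
Unchecked terms (primes): 001010, 01-011, 010-01, 0100-1, 010110, 1000-1, 101101, 111001
Minterm coverage:
  m10 ⊆ 001010 [E]
  m17 ⊆ 010-01,0100-1
  m19 ⊆ 01-011,0100-1
  m27 ⊆ 01-011 [E]
  m33 ⊆ 1000-1 [E]
  m45 ⊆ 101101 [E]
  m57 ⊆ 111001 [E]
E = {001010, 01-011, 1000-1, 101101, 111001}

NO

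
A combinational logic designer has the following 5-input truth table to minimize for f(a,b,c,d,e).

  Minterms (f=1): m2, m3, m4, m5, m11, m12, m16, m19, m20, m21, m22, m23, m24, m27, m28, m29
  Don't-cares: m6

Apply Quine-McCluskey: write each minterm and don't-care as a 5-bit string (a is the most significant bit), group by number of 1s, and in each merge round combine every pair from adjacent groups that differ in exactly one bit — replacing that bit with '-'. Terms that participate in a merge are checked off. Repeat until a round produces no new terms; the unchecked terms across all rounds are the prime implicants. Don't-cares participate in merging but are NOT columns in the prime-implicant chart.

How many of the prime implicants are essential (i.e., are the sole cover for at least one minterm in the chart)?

5

[col 0] 00010*, 00011*, 00100*, 00101*, 00110*, 01011*, 01100*, 10000*, 10011*, 10100*, 10101*, 10110*, 10111*, 11000*, 11011*, 11100*, 11101*
[col 1] -0011*, -0100*, -0101*, -0110*, -1011*, -1100*, 0-011*, 0-100*, 00-10, 0001-, 001-0*, 0010-*, 1-000*, 1-011*, 1-100*, 1-101*, 10-00*, 10-11, 101-0*, 101-1*, 1010-*, 1011-*, 11-00*, 1110-*
[col 2] --011, --100, -01-0, -010-, 1--00, 1-10-, 101--
Prime implicants: --011, --100, -01-0, -010-, 00-10, 0001-, 1--00, 1-10-, 10-11, 101--
PI chart (minterm → PIs covering it):
  2 | 00-10,0001-
  3 | --011,0001-
  4 | --100,-01-0,-010-
  5 | -010-  (sole → essential)
  11 | --011  (sole → essential)
  12 | --100  (sole → essential)
  16 | 1--00  (sole → essential)
  19 | --011,10-11
  20 | --100,-01-0,-010-,1--00,1-10-,101--
  21 | -010-,1-10-,101--
  22 | -01-0,101--
  23 | 10-11,101--
  24 | 1--00  (sole → essential)
  27 | --011  (sole → essential)
  28 | --100,1--00,1-10-
  29 | 1-10-  (sole → essential)
Essential prime implicants: --011, --100, -010-, 1--00, 1-10-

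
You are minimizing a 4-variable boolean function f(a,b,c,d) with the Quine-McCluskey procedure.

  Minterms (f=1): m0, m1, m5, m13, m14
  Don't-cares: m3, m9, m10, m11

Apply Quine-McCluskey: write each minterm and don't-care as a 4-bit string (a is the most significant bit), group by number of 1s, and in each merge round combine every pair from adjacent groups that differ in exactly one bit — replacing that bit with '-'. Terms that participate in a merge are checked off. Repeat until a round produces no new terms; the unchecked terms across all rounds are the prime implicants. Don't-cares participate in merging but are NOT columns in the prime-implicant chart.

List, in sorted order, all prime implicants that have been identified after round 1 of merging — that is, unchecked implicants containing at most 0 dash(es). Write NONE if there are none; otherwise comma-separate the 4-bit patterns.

NONE

[col 0] 0000*, 0001*, 0011*, 0101*, 1001*, 1010*, 1011*, 1101*, 1110*
[col 1] -001*, -011*, -101*, 0-01*, 00-1*, 000-, 1-01*, 1-10, 10-1*, 101-
[col 2] --01, -0-1
Prime implicants: --01, -0-1, 000-, 1-10, 101-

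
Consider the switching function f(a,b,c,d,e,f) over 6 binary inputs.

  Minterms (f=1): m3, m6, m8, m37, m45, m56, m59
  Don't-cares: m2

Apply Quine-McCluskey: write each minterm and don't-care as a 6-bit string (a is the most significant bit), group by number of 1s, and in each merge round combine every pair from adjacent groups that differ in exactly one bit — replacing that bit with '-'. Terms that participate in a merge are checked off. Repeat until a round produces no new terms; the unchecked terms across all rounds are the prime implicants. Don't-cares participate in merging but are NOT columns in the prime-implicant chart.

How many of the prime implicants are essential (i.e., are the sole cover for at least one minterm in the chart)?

Round 0: 000010✓ 000011✓ 000110✓ 001000 100101✓ 101101✓ 111000 111011
Round 1: 000-10 00001- 10-101
PIs = {000-10, 00001-, 001000, 10-101, 111000, 111011}
Coverage chart:
  m3: 00001- ←essential
  m6: 000-10 ←essential
  m8: 001000 ←essential
  m37: 10-101 ←essential
  m45: 10-101 ←essential
  m56: 111000 ←essential
  m59: 111011 ←essential
Essential: 000-10, 00001-, 001000, 10-101, 111000, 111011

6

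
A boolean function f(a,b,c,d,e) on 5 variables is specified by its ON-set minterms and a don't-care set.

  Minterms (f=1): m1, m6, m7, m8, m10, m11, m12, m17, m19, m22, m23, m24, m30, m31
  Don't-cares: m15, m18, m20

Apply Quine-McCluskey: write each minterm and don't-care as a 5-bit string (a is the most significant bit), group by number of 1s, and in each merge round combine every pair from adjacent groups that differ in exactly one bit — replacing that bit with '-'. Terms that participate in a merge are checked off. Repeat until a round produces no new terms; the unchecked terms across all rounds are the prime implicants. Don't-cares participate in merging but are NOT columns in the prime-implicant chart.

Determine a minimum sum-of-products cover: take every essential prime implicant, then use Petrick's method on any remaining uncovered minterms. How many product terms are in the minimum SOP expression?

7

[col 0] 00001*, 00110*, 00111*, 01000*, 01010*, 01011*, 01100*, 01111*, 10001*, 10010*, 10011*, 10100*, 10110*, 10111*, 11000*, 11110*, 11111*
[col 1] -0001, -0110*, -0111*, -1000, -1111*, 0-111*, 0011-*, 01-00, 01-11, 010-0, 0101-, 1-110*, 1-111*, 10-10*, 10-11*, 100-1, 1001-*, 101-0, 1011-*, 1111-*
[col 2] --111, -011-, 1-11-, 10-1-
Prime implicants: --111, -0001, -011-, -1000, 01-00, 01-11, 010-0, 0101-, 1-11-, 10-1-, 100-1, 101-0
PI chart (minterm → PIs covering it):
  1 | -0001  (sole → essential)
  6 | -011-  (sole → essential)
  7 | --111,-011-
  8 | -1000,01-00,010-0
  10 | 010-0,0101-
  11 | 01-11,0101-
  12 | 01-00  (sole → essential)
  17 | -0001,100-1
  19 | 10-1-,100-1
  22 | -011-,1-11-,10-1-,101-0
  23 | --111,-011-,1-11-,10-1-
  24 | -1000  (sole → essential)
  30 | 1-11-  (sole → essential)
  31 | --111,1-11-
Essential prime implicants: -0001, -011-, -1000, 01-00, 1-11-
Petrick residual → 0101-, 10-1-
Minimum SOP uses 7 PIs: b'c'd'e + b'cd + bc'd'e' + a'bd'e' + a'bc'd + acd + ab'd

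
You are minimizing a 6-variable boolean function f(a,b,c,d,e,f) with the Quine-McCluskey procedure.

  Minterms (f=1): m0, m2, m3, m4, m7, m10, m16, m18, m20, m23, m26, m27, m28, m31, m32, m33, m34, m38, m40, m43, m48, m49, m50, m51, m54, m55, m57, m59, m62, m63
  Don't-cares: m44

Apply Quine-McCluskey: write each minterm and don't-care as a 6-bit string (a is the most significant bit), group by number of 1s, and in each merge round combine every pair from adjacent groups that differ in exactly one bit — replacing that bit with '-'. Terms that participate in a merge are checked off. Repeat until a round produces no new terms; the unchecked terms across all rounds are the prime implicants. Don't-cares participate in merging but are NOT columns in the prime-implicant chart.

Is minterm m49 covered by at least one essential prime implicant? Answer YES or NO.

YES

Round 0: 000000✓ 000010✓ 000011✓ 000100✓ 000111✓ 001010✓ 010000✓ 010010✓ 010100✓ 010111✓ 011010✓ 011011✓ 011100✓ 011111✓ 100000✓ 100001✓ 100010✓ 100110✓ 101000✓ 101011✓ 101100✓ 110000✓ 110001✓ 110010✓ 110011✓ 110110✓ 110111✓ 111001✓ 111011✓ 111110✓ 111111✓
Round 1: -00000✓ -00010✓ -10000✓ -10010✓ -10111✓ -11011✓ -11111✓ 0-0000✓ 0-0010✓ 0-0100✓ 0-0111 0-1010✓ 00-010✓ 000-00✓ 000-11 0000-0✓ 00001- 01-010✓ 01-100 01-111✓ 010-00✓ 0100-0✓ 011-11✓ 01101- 1-0000✓ 1-0001✓ 1-0010✓ 1-0110✓ 1-1011 10-000 100-10✓ 1000-0✓ 10000-✓ 101-00 11-001✓ 11-011✓ 11-110✓ 11-111✓ 110-10✓ 110-11✓ 1100-0✓ 1100-1✓ 11000-✓ 11001-✓ 11011-✓ 111-11✓ 1110-1✓ 11111-✓
Round 2: --0000✓ --0010✓ -000-0✓ -1-111 -100-0✓ -11-11 0--010 0-0-00 0-00-0✓ 1-0-10 1-00-0✓ 1-000- 11--11 11-0-1 11-11- 110-1- 1100--
Round 3: --00-0
PIs = {--00-0, -1-111, -11-11, 0--010, 0-0-00, 0-0111, 000-11, 00001-, 01-100, 01101-, 1-0-10, 1-000-, 1-1011, 10-000, 101-00, 11--11, 11-0-1, 11-11-, 110-1-, 1100--}
Coverage chart:
  m0: --00-0,0-0-00
  m2: --00-0,0--010,00001-
  m3: 000-11,00001-
  m4: 0-0-00 ←essential
  m7: 0-0111,000-11
  m10: 0--010 ←essential
  m16: --00-0,0-0-00
  m18: --00-0,0--010
  m20: 0-0-00,01-100
  m23: -1-111,0-0111
  m26: 0--010,01101-
  m27: -11-11,01101-
  m28: 01-100 ←essential
  m31: -1-111,-11-11
  m32: --00-0,1-000-,10-000
  m33: 1-000- ←essential
  m34: --00-0,1-0-10
  m38: 1-0-10 ←essential
  m40: 10-000,101-00
  m43: 1-1011 ←essential
  m48: --00-0,1-000-,1100--
  m49: 1-000-,11-0-1,1100--
  m50: --00-0,1-0-10,110-1-,1100--
  m51: 11--11,11-0-1,110-1-,1100--
  m54: 1-0-10,11-11-,110-1-
  m55: -1-111,11--11,11-11-,110-1-
  m57: 11-0-1 ←essential
  m59: -11-11,1-1011,11--11,11-0-1
  m62: 11-11- ←essential
  m63: -1-111,-11-11,11--11,11-11-
Essential: 0--010, 0-0-00, 01-100, 1-0-10, 1-000-, 1-1011, 11-0-1, 11-11-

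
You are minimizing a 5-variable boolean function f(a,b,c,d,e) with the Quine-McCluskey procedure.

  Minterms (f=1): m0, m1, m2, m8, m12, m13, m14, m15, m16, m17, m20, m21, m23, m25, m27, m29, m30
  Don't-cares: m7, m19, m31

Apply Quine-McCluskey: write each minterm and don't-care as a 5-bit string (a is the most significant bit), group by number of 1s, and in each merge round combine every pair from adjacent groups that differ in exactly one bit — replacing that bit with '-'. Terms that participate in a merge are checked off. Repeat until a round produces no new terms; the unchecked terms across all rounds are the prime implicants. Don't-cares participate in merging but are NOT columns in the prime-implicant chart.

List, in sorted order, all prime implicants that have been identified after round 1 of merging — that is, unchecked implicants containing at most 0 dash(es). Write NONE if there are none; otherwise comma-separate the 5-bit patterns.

NONE

[col 0] 00000*, 00001*, 00010*, 00111*, 01000*, 01100*, 01101*, 01110*, 01111*, 10000*, 10001*, 10011*, 10100*, 10101*, 10111*, 11001*, 11011*, 11101*, 11110*, 11111*
[col 1] -0000*, -0001*, -0111*, -1101*, -1110*, -1111*, 0-000, 0-111*, 000-0, 0000-*, 01-00, 011-0*, 011-1*, 0110-*, 0111-*, 1-001*, 1-011*, 1-101*, 1-111*, 10-00*, 10-01*, 10-11*, 100-1*, 1000-*, 101-1*, 1010-*, 11-01*, 11-11*, 110-1*, 111-1*, 1111-*
[col 2] --111, -000-, -11-1, -111-, 011--, 1--01*, 1--11*, 1-0-1*, 1-1-1*, 10--1*, 10-0-, 11--1*
[col 3] 1---1
Prime implicants: --111, -000-, -11-1, -111-, 0-000, 000-0, 01-00, 011--, 1---1, 10-0-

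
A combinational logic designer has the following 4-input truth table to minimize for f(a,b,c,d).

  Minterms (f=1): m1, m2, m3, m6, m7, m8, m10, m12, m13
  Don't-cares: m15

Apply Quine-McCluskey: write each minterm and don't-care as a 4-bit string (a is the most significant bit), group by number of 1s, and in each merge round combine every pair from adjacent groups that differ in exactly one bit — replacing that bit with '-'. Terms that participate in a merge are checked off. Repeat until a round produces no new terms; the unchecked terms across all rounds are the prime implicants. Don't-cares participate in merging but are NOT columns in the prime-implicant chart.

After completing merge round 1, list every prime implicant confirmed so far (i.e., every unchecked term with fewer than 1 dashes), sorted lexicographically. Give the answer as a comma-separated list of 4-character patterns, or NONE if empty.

Round 0: 0001✓ 0010✓ 0011✓ 0110✓ 0111✓ 1000✓ 1010✓ 1100✓ 1101✓ 1111✓
Round 1: -010 -111 0-10✓ 0-11✓ 00-1 001-✓ 011-✓ 1-00 10-0 11-1 110-
Round 2: 0-1-
PIs = {-010, -111, 0-1-, 00-1, 1-00, 10-0, 11-1, 110-}

NONE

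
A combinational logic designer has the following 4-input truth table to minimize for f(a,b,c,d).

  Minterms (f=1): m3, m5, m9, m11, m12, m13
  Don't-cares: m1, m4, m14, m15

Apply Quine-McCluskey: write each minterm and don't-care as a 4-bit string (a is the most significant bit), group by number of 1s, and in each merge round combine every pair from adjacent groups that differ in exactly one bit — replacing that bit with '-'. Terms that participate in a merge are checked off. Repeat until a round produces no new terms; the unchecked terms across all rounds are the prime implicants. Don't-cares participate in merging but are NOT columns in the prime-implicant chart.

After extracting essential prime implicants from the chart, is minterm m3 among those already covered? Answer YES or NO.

YES

Round 0: 0001✓ 0011✓ 0100✓ 0101✓ 1001✓ 1011✓ 1100✓ 1101✓ 1110✓ 1111✓
Round 1: -001✓ -011✓ -100✓ -101✓ 0-01✓ 00-1✓ 010-✓ 1-01✓ 1-11✓ 10-1✓ 11-0✓ 11-1✓ 110-✓ 111-✓
Round 2: --01 -0-1 -10- 1--1 11--
PIs = {--01, -0-1, -10-, 1--1, 11--}
Coverage chart:
  m3: -0-1 ←essential
  m5: --01,-10-
  m9: --01,-0-1,1--1
  m11: -0-1,1--1
  m12: -10-,11--
  m13: --01,-10-,1--1,11--
Essential: -0-1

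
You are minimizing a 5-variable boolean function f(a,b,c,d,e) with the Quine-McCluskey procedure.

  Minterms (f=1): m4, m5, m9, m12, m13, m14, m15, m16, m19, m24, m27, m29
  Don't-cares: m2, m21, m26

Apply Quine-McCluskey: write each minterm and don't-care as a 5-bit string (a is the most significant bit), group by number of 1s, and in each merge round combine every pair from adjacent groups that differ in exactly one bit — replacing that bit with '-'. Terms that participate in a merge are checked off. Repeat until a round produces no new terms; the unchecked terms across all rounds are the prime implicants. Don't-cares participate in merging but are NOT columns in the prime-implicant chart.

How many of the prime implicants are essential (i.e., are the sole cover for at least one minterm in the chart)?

[col 0] 00010, 00100*, 00101*, 01001*, 01100*, 01101*, 01110*, 01111*, 10000*, 10011*, 10101*, 11000*, 11010*, 11011*, 11101*
[col 1] -0101*, -1101*, 0-100*, 0-101*, 0010-*, 01-01, 011-0*, 011-1*, 0110-*, 0111-*, 1-000, 1-011, 1-101*, 110-0, 1101-
[col 2] --101, 0-10-, 011--
Prime implicants: --101, 0-10-, 00010, 01-01, 011--, 1-000, 1-011, 110-0, 1101-
PI chart (minterm → PIs covering it):
  4 | 0-10-  (sole → essential)
  5 | --101,0-10-
  9 | 01-01  (sole → essential)
  12 | 0-10-,011--
  13 | --101,0-10-,01-01,011--
  14 | 011--  (sole → essential)
  15 | 011--  (sole → essential)
  16 | 1-000  (sole → essential)
  19 | 1-011  (sole → essential)
  24 | 1-000,110-0
  27 | 1-011,1101-
  29 | --101  (sole → essential)
Essential prime implicants: --101, 0-10-, 01-01, 011--, 1-000, 1-011

6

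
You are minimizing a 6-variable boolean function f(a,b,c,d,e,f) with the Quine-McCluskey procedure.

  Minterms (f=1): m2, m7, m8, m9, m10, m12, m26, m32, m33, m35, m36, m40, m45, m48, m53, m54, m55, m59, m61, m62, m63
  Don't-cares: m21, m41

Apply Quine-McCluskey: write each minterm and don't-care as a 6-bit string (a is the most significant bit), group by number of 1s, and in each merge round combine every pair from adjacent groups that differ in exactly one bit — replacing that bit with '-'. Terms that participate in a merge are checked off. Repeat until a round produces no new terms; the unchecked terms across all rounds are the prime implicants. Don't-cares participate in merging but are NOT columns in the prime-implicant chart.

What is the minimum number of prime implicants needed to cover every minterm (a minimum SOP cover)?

12

size-2^0 implicants → 000010(✓)  000111  001000(✓)  001001(✓)  001010(✓)  001100(✓)  010101(✓)  011010(✓)  100000(✓)  100001(✓)  100011(✓)  100100(✓)  101000(✓)  101001(✓)  101101(✓)  110000(✓)  110101(✓)  110110(✓)  110111(✓)  111011(✓)  111101(✓)  111110(✓)  111111(✓)
size-2^1 implicants → -01000(✓)  -01001(✓)  -10101  0-1010  00-010  001-00  0010-0  00100-(✓)  1-0000  1-1101  10-000(✓)  10-001(✓)  100-00  1000-1  10000-(✓)  101-01  10100-(✓)  11-101(✓)  11-110(✓)  11-111(✓)  1101-1(✓)  11011-(✓)  111-11  1111-1(✓)  11111-(✓)
size-2^2 implicants → -0100-  10-00-  11-1-1  11-11-
Unchecked terms (primes): -0100-, -10101, 0-1010, 00-010, 000111, 001-00, 0010-0, 1-0000, 1-1101, 10-00-, 100-00, 1000-1, 101-01, 11-1-1, 11-11-, 111-11
Minterm coverage:
  m2 ⊆ 00-010 [E]
  m7 ⊆ 000111 [E]
  m8 ⊆ -0100-,001-00,0010-0
  m9 ⊆ -0100- [E]
  m10 ⊆ 0-1010,00-010,0010-0
  m12 ⊆ 001-00 [E]
  m26 ⊆ 0-1010 [E]
  m32 ⊆ 1-0000,10-00-,100-00
  m33 ⊆ 10-00-,1000-1
  m35 ⊆ 1000-1 [E]
  m36 ⊆ 100-00 [E]
  m40 ⊆ -0100-,10-00-
  m45 ⊆ 1-1101,101-01
  m48 ⊆ 1-0000 [E]
  m53 ⊆ -10101,11-1-1
  m54 ⊆ 11-11- [E]
  m55 ⊆ 11-1-1,11-11-
  m59 ⊆ 111-11 [E]
  m61 ⊆ 1-1101,11-1-1
  m62 ⊆ 11-11- [E]
  m63 ⊆ 11-1-1,11-11-,111-11
E = {-0100-, 0-1010, 00-010, 000111, 001-00, 1-0000, 100-00, 1000-1, 11-11-, 111-11}
Petrick residual → -10101, 1-1101
Cover = b'cd'e' + bc'de'f + a'cd'ef' + a'b'd'ef' + a'b'c'def + a'b'ce'f' + ac'd'e'f' + acde'f + ab'c'e'f' + ab'c'd'f + abde + abcef  |cover|=12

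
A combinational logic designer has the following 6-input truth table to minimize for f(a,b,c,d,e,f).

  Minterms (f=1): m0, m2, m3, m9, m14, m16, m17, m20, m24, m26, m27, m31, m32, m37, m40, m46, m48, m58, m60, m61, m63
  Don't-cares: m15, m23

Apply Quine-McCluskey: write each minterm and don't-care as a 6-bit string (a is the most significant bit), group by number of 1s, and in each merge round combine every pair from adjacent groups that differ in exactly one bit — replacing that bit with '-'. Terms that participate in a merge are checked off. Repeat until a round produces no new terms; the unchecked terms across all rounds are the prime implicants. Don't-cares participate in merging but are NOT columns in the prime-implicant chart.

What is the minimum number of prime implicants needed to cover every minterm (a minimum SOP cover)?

size-2^0 implicants → 000000(✓)  000010(✓)  000011(✓)  001001  001110(✓)  001111(✓)  010000(✓)  010001(✓)  010100(✓)  010111(✓)  011000(✓)  011010(✓)  011011(✓)  011111(✓)  100000(✓)  100101  101000(✓)  101110(✓)  110000(✓)  111010(✓)  111100(✓)  111101(✓)  111111(✓)
size-2^1 implicants → -00000(✓)  -01110  -10000(✓)  -11010  -11111  0-0000(✓)  0-1111  0000-0  00001-  00111-  01-000  01-111  010-00  01000-  011-11  0110-0  01101-  1-0000(✓)  10-000  1111-1  11110-
size-2^2 implicants → --0000
Unchecked terms (primes): --0000, -01110, -11010, -11111, 0-1111, 0000-0, 00001-, 001001, 00111-, 01-000, 01-111, 010-00, 01000-, 011-11, 0110-0, 01101-, 10-000, 100101, 1111-1, 11110-
Minterm coverage:
  m0 ⊆ --0000,0000-0
  m2 ⊆ 0000-0,00001-
  m3 ⊆ 00001- [E]
  m9 ⊆ 001001 [E]
  m14 ⊆ -01110,00111-
  m16 ⊆ --0000,01-000,010-00,01000-
  m17 ⊆ 01000- [E]
  m20 ⊆ 010-00 [E]
  m24 ⊆ 01-000,0110-0
  m26 ⊆ -11010,0110-0,01101-
  m27 ⊆ 011-11,01101-
  m31 ⊆ -11111,0-1111,01-111,011-11
  m32 ⊆ --0000,10-000
  m37 ⊆ 100101 [E]
  m40 ⊆ 10-000 [E]
  m46 ⊆ -01110 [E]
  m48 ⊆ --0000 [E]
  m58 ⊆ -11010 [E]
  m60 ⊆ 11110- [E]
  m61 ⊆ 1111-1,11110-
  m63 ⊆ -11111,1111-1
E = {--0000, -01110, -11010, 00001-, 001001, 010-00, 01000-, 10-000, 100101, 11110-}
Petrick residual → -11111, 01-000, 011-11
Cover = c'd'e'f' + b'cdef' + bcd'ef' + bcdef + a'b'c'd'e + a'b'cd'e'f + a'bd'e'f' + a'bc'e'f' + a'bc'd'e' + a'bcef + ab'd'e'f' + ab'c'de'f + abcde'  |cover|=13

13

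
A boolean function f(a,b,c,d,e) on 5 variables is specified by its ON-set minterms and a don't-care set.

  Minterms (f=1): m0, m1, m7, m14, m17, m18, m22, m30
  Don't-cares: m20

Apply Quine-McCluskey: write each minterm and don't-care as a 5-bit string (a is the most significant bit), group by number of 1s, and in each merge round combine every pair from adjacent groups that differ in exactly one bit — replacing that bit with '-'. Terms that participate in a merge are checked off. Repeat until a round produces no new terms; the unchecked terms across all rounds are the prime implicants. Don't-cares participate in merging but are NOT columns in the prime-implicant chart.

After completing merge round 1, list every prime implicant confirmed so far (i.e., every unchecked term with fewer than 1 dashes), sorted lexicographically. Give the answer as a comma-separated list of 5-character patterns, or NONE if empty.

00111

[col 0] 00000*, 00001*, 00111, 01110*, 10001*, 10010*, 10100*, 10110*, 11110*
[col 1] -0001, -1110, 0000-, 1-110, 10-10, 101-0
Prime implicants: -0001, -1110, 0000-, 00111, 1-110, 10-10, 101-0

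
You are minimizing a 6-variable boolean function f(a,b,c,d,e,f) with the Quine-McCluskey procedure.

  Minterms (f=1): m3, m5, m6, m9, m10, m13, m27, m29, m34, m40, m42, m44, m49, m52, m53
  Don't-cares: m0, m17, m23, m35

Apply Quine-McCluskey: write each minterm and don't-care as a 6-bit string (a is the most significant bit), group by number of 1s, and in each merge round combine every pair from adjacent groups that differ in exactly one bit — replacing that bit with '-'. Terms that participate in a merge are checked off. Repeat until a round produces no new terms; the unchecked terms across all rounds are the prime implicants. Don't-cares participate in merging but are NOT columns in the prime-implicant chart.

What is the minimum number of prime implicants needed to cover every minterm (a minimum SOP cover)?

Round 0: 000000 000011✓ 000101✓ 000110 001001✓ 001010✓ 001101✓ 010001✓ 010111 011011 011101✓ 100010✓ 100011✓ 101000✓ 101010✓ 101100✓ 110001✓ 110100✓ 110101✓
Round 1: -00011 -01010 -10001 0-1101 00-101 001-01 10-010 10001- 101-00 1010-0 110-01 11010-
PIs = {-00011, -01010, -10001, 0-1101, 00-101, 000000, 000110, 001-01, 010111, 011011, 10-010, 10001-, 101-00, 1010-0, 110-01, 11010-}
Coverage chart:
  m3: -00011 ←essential
  m5: 00-101 ←essential
  m6: 000110 ←essential
  m9: 001-01 ←essential
  m10: -01010 ←essential
  m13: 0-1101,00-101,001-01
  m27: 011011 ←essential
  m29: 0-1101 ←essential
  m34: 10-010,10001-
  m40: 101-00,1010-0
  m42: -01010,10-010,1010-0
  m44: 101-00 ←essential
  m49: -10001,110-01
  m52: 11010- ←essential
  m53: 110-01,11010-
Essential: -00011, -01010, 0-1101, 00-101, 000110, 001-01, 011011, 101-00, 11010-
Petrick residual → -10001, 10-010
Min cover (11 terms): b'c'd'ef + b'cd'ef' + bc'd'e'f + a'cde'f + a'b'de'f + a'b'c'def' + a'b'ce'f + a'bcd'ef + ab'd'ef' + ab'ce'f' + abc'de'

11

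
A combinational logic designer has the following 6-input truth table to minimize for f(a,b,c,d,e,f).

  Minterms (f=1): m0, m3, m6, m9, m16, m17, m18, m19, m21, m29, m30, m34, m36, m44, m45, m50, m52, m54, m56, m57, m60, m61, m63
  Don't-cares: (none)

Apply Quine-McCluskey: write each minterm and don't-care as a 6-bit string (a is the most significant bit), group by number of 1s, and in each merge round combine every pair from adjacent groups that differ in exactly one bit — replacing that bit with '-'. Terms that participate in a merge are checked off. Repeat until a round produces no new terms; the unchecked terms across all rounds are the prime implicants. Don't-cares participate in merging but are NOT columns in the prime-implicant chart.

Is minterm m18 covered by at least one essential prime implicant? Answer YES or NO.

[col 0] 000000*, 000011*, 000110, 001001, 010000*, 010001*, 010010*, 010011*, 010101*, 011101*, 011110, 100010*, 100100*, 101100*, 101101*, 110010*, 110100*, 110110*, 111000*, 111001*, 111100*, 111101*, 111111*
[col 1] -10010, -11101, 0-0000, 0-0011, 01-101, 010-01, 0100-0*, 0100-1*, 01000-*, 01001-*, 1-0010, 1-0100*, 1-1100*, 1-1101*, 10-100*, 10110-*, 11-100*, 110-10, 1101-0, 111-00*, 111-01*, 11100-*, 1111-1, 11110-*
[col 2] 0100--, 1--100, 1-110-, 111-0-
Prime implicants: -10010, -11101, 0-0000, 0-0011, 000110, 001001, 01-101, 010-01, 0100--, 011110, 1--100, 1-0010, 1-110-, 110-10, 1101-0, 111-0-, 1111-1
PI chart (minterm → PIs covering it):
  0 | 0-0000  (sole → essential)
  3 | 0-0011  (sole → essential)
  6 | 000110  (sole → essential)
  9 | 001001  (sole → essential)
  16 | 0-0000,0100--
  17 | 010-01,0100--
  18 | -10010,0100--
  19 | 0-0011,0100--
  21 | 01-101,010-01
  29 | -11101,01-101
  30 | 011110  (sole → essential)
  34 | 1-0010  (sole → essential)
  36 | 1--100  (sole → essential)
  44 | 1--100,1-110-
  45 | 1-110-  (sole → essential)
  50 | -10010,1-0010,110-10
  52 | 1--100,1101-0
  54 | 110-10,1101-0
  56 | 111-0-  (sole → essential)
  57 | 111-0-  (sole → essential)
  60 | 1--100,1-110-,111-0-
  61 | -11101,1-110-,111-0-,1111-1
  63 | 1111-1  (sole → essential)
Essential prime implicants: 0-0000, 0-0011, 000110, 001001, 011110, 1--100, 1-0010, 1-110-, 111-0-, 1111-1

NO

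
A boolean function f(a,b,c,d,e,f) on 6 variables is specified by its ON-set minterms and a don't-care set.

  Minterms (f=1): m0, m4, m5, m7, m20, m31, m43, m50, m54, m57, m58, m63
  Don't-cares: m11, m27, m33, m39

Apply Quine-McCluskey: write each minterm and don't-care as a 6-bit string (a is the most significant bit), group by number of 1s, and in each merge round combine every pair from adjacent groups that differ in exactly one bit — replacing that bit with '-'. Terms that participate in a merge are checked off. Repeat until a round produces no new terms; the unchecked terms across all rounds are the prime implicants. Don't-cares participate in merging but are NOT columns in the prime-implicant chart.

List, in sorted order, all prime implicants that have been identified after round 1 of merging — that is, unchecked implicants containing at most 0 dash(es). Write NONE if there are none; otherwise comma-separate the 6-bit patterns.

Round 0: 000000✓ 000100✓ 000101✓ 000111✓ 001011✓ 010100✓ 011011✓ 011111✓ 100001 100111✓ 101011✓ 110010✓ 110110✓ 111001 111010✓ 111111✓
Round 1: -00111 -01011 -11111 0-0100 0-1011 000-00 0001-1 00010- 011-11 11-010 110-10
PIs = {-00111, -01011, -11111, 0-0100, 0-1011, 000-00, 0001-1, 00010-, 011-11, 100001, 11-010, 110-10, 111001}

100001, 111001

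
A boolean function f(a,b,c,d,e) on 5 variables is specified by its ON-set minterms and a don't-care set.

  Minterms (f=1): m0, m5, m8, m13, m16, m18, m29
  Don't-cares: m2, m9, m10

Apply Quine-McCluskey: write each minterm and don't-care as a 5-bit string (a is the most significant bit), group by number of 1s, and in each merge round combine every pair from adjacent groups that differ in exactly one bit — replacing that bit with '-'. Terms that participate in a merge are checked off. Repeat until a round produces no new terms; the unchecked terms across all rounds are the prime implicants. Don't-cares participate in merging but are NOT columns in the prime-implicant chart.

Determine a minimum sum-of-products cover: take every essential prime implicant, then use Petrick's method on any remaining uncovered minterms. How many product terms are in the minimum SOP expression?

Round 0: 00000✓ 00010✓ 00101✓ 01000✓ 01001✓ 01010✓ 01101✓ 10000✓ 10010✓ 11101✓
Round 1: -0000✓ -0010✓ -1101 0-000✓ 0-010✓ 0-101 000-0✓ 01-01 010-0✓ 0100- 100-0✓
Round 2: -00-0 0-0-0
PIs = {-00-0, -1101, 0-0-0, 0-101, 01-01, 0100-}
Coverage chart:
  m0: -00-0,0-0-0
  m5: 0-101 ←essential
  m8: 0-0-0,0100-
  m13: -1101,0-101,01-01
  m16: -00-0 ←essential
  m18: -00-0 ←essential
  m29: -1101 ←essential
Essential: -00-0, -1101, 0-101
Petrick residual → 0-0-0
Min cover (4 terms): b'c'e' + bcd'e + a'c'e' + a'cd'e

4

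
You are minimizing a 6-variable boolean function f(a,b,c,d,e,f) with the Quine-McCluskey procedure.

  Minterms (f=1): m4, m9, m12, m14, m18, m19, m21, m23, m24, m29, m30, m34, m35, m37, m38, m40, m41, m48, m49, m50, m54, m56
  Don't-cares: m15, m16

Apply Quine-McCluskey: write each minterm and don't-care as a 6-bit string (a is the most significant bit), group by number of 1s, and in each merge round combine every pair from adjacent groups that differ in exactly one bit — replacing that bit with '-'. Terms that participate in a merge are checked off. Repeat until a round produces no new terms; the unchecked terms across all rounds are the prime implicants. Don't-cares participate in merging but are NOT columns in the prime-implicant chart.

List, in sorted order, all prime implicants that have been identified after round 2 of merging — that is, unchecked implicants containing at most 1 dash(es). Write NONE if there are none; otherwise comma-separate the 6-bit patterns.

[col 0] 000100*, 001001*, 001100*, 001110*, 001111*, 010000*, 010010*, 010011*, 010101*, 010111*, 011000*, 011101*, 011110*, 100010*, 100011*, 100101, 100110*, 101000*, 101001*, 110000*, 110001*, 110010*, 110110*, 111000*
[col 1] -01001, -10000*, -10010*, -11000*, 0-1110, 00-100, 0011-0, 00111-, 01-000*, 01-101, 010-11, 0100-0*, 01001-, 0101-1, 1-0010*, 1-0110*, 1-1000, 100-10*, 10001-, 10100-, 11-000*, 110-10*, 1100-0*, 11000-
[col 2] -1-000, -100-0, 1-0-10
Prime implicants: -01001, -1-000, -100-0, 0-1110, 00-100, 0011-0, 00111-, 01-101, 010-11, 01001-, 0101-1, 1-0-10, 1-1000, 10001-, 100101, 10100-, 11000-

-01001, 0-1110, 00-100, 0011-0, 00111-, 01-101, 010-11, 01001-, 0101-1, 1-1000, 10001-, 100101, 10100-, 11000-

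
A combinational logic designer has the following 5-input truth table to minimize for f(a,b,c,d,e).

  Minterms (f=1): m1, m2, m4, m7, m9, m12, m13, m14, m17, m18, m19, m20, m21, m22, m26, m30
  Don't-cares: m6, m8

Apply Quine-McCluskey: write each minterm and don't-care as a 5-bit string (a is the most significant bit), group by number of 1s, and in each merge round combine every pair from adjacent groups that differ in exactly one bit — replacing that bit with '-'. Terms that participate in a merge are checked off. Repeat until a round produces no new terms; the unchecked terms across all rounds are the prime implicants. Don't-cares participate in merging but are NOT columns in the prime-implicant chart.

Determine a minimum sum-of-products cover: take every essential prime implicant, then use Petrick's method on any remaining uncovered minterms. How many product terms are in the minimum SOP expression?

[col 0] 00001*, 00010*, 00100*, 00110*, 00111*, 01000*, 01001*, 01100*, 01101*, 01110*, 10001*, 10010*, 10011*, 10100*, 10101*, 10110*, 11010*, 11110*
[col 1] -0001, -0010*, -0100*, -0110*, -1110*, 0-001, 0-100*, 0-110*, 00-10*, 001-0*, 0011-, 01-00*, 01-01*, 0100-*, 011-0*, 0110-*, 1-010*, 1-110*, 10-01, 10-10*, 100-1, 1001-, 101-0*, 1010-, 11-10*
[col 2] --110, -0-10, -01-0, 0-1-0, 01-0-, 1--10
Prime implicants: --110, -0-10, -0001, -01-0, 0-001, 0-1-0, 0011-, 01-0-, 1--10, 10-01, 100-1, 1001-, 1010-
PI chart (minterm → PIs covering it):
  1 | -0001,0-001
  2 | -0-10  (sole → essential)
  4 | -01-0,0-1-0
  7 | 0011-  (sole → essential)
  9 | 0-001,01-0-
  12 | 0-1-0,01-0-
  13 | 01-0-  (sole → essential)
  14 | --110,0-1-0
  17 | -0001,10-01,100-1
  18 | -0-10,1--10,1001-
  19 | 100-1,1001-
  20 | -01-0,1010-
  21 | 10-01,1010-
  22 | --110,-0-10,-01-0,1--10
  26 | 1--10  (sole → essential)
  30 | --110,1--10
Essential prime implicants: -0-10, 0011-, 01-0-, 1--10
Petrick residual → -0001, 0-1-0, 100-1, 1010-
Minimum SOP uses 8 PIs: b'de' + b'c'd'e + a'ce' + a'b'cd + a'bd' + ade' + ab'c'e + ab'cd'

8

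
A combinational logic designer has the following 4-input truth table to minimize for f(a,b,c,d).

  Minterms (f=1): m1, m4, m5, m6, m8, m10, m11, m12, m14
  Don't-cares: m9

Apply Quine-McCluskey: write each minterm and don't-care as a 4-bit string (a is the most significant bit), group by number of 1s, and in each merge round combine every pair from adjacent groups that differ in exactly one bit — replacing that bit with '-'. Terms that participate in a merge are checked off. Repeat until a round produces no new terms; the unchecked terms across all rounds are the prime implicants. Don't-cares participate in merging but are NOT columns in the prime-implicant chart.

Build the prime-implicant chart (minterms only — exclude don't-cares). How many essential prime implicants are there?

size-2^0 implicants → 0001(✓)  0100(✓)  0101(✓)  0110(✓)  1000(✓)  1001(✓)  1010(✓)  1011(✓)  1100(✓)  1110(✓)
size-2^1 implicants → -001  -100(✓)  -110(✓)  0-01  01-0(✓)  010-  1-00(✓)  1-10(✓)  10-0(✓)  10-1(✓)  100-(✓)  101-(✓)  11-0(✓)
size-2^2 implicants → -1-0  1--0  10--
Unchecked terms (primes): -001, -1-0, 0-01, 010-, 1--0, 10--
Minterm coverage:
  m1 ⊆ -001,0-01
  m4 ⊆ -1-0,010-
  m5 ⊆ 0-01,010-
  m6 ⊆ -1-0 [E]
  m8 ⊆ 1--0,10--
  m10 ⊆ 1--0,10--
  m11 ⊆ 10-- [E]
  m12 ⊆ -1-0,1--0
  m14 ⊆ -1-0,1--0
E = {-1-0, 10--}

2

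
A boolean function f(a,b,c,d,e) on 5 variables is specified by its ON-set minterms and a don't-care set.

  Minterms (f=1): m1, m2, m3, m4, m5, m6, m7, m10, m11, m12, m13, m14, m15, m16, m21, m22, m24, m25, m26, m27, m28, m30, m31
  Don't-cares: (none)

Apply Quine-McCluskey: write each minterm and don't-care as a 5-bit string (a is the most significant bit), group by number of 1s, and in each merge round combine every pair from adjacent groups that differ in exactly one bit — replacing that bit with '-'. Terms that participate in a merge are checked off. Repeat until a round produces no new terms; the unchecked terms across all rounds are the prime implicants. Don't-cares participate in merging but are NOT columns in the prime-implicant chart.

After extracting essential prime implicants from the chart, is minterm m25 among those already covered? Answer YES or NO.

YES

[col 0] 00001*, 00010*, 00011*, 00100*, 00101*, 00110*, 00111*, 01010*, 01011*, 01100*, 01101*, 01110*, 01111*, 10000*, 10101*, 10110*, 11000*, 11001*, 11010*, 11011*, 11100*, 11110*, 11111*
[col 1] -0101, -0110*, -1010*, -1011*, -1100*, -1110*, -1111*, 0-010*, 0-011*, 0-100*, 0-101*, 0-110*, 0-111*, 00-01*, 00-10*, 00-11*, 000-1*, 0001-*, 001-0*, 001-1*, 0010-*, 0011-*, 01-10*, 01-11*, 0101-*, 011-0*, 011-1*, 0110-*, 0111-*, 1-000, 1-110*, 11-00*, 11-10*, 11-11*, 110-0*, 110-1*, 1100-*, 1101-*, 111-0*, 1111-*
[col 2] --110, -1-10*, -1-11*, -101-*, -11-0, -111-*, 0--10*, 0--11*, 0-01-*, 0-1-0*, 0-1-1*, 0-10-*, 0-11-*, 00--1, 00-1-*, 001--*, 01-1-*, 011--*, 11--0, 11-1-*, 110--
[col 3] -1-1-, 0--1-, 0-1--
Prime implicants: --110, -0101, -1-1-, -11-0, 0--1-, 0-1--, 00--1, 1-000, 11--0, 110--
PI chart (minterm → PIs covering it):
  1 | 00--1  (sole → essential)
  2 | 0--1-  (sole → essential)
  3 | 0--1-,00--1
  4 | 0-1--  (sole → essential)
  5 | -0101,0-1--,00--1
  6 | --110,0--1-,0-1--
  7 | 0--1-,0-1--,00--1
  10 | -1-1-,0--1-
  11 | -1-1-,0--1-
  12 | -11-0,0-1--
  13 | 0-1--  (sole → essential)
  14 | --110,-1-1-,-11-0,0--1-,0-1--
  15 | -1-1-,0--1-,0-1--
  16 | 1-000  (sole → essential)
  21 | -0101  (sole → essential)
  22 | --110  (sole → essential)
  24 | 1-000,11--0,110--
  25 | 110--  (sole → essential)
  26 | -1-1-,11--0,110--
  27 | -1-1-,110--
  28 | -11-0,11--0
  30 | --110,-1-1-,-11-0,11--0
  31 | -1-1-  (sole → essential)
Essential prime implicants: --110, -0101, -1-1-, 0--1-, 0-1--, 00--1, 1-000, 110--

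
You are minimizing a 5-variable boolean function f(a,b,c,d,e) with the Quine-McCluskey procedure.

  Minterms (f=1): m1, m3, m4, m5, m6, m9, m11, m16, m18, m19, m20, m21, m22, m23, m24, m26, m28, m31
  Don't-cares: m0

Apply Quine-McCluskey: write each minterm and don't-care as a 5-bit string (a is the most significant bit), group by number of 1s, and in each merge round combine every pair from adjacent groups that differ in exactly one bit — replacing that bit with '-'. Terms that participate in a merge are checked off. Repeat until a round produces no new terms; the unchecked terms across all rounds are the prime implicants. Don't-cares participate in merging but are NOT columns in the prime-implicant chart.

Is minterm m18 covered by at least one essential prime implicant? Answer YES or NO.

[col 0] 00000*, 00001*, 00011*, 00100*, 00101*, 00110*, 01001*, 01011*, 10000*, 10010*, 10011*, 10100*, 10101*, 10110*, 10111*, 11000*, 11010*, 11100*, 11111*
[col 1] -0000*, -0011, -0100*, -0101*, -0110*, 0-001*, 0-011*, 00-00*, 00-01*, 000-1*, 0000-*, 001-0*, 0010-*, 010-1*, 1-000*, 1-010*, 1-100*, 1-111, 10-00*, 10-10*, 10-11*, 100-0*, 1001-*, 101-0*, 101-1*, 1010-*, 1011-*, 11-00*, 110-0*
[col 2] -0-00, -01-0, -010-, 0-0-1, 00-0-, 1--00, 1-0-0, 10--0, 10-1-, 101--
Prime implicants: -0-00, -0011, -01-0, -010-, 0-0-1, 00-0-, 1--00, 1-0-0, 1-111, 10--0, 10-1-, 101--
PI chart (minterm → PIs covering it):
  1 | 0-0-1,00-0-
  3 | -0011,0-0-1
  4 | -0-00,-01-0,-010-,00-0-
  5 | -010-,00-0-
  6 | -01-0  (sole → essential)
  9 | 0-0-1  (sole → essential)
  11 | 0-0-1  (sole → essential)
  16 | -0-00,1--00,1-0-0,10--0
  18 | 1-0-0,10--0,10-1-
  19 | -0011,10-1-
  20 | -0-00,-01-0,-010-,1--00,10--0,101--
  21 | -010-,101--
  22 | -01-0,10--0,10-1-,101--
  23 | 1-111,10-1-,101--
  24 | 1--00,1-0-0
  26 | 1-0-0  (sole → essential)
  28 | 1--00  (sole → essential)
  31 | 1-111  (sole → essential)
Essential prime implicants: -01-0, 0-0-1, 1--00, 1-0-0, 1-111

YES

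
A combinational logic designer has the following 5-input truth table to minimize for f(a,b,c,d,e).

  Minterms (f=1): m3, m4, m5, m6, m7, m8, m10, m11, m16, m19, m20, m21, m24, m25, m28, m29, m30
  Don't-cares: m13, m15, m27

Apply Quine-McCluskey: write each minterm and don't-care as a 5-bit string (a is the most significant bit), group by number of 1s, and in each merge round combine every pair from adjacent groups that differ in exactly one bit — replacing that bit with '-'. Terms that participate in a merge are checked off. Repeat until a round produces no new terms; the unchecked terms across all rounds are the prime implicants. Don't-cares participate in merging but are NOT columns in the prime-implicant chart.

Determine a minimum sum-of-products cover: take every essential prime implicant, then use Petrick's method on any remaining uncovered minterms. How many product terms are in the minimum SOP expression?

[col 0] 00011*, 00100*, 00101*, 00110*, 00111*, 01000*, 01010*, 01011*, 01101*, 01111*, 10000*, 10011*, 10100*, 10101*, 11000*, 11001*, 11011*, 11100*, 11101*, 11110*
[col 1] -0011*, -0100*, -0101*, -1000, -1011*, -1101*, 0-011*, 0-101*, 0-111*, 00-11*, 001-0*, 001-1*, 0010-*, 0011-*, 01-11*, 010-0, 0101-, 011-1*, 1-000*, 1-011*, 1-100*, 1-101*, 10-00*, 1010-*, 11-00*, 11-01*, 110-1, 1100-*, 111-0, 1110-*
[col 2] --011, --101, -010-, 0--11, 0-1-1, 001--, 1--00, 1-10-, 11-0-
Prime implicants: --011, --101, -010-, -1000, 0--11, 0-1-1, 001--, 010-0, 0101-, 1--00, 1-10-, 11-0-, 110-1, 111-0
PI chart (minterm → PIs covering it):
  3 | --011,0--11
  4 | -010-,001--
  5 | --101,-010-,0-1-1,001--
  6 | 001--  (sole → essential)
  7 | 0--11,0-1-1,001--
  8 | -1000,010-0
  10 | 010-0,0101-
  11 | --011,0--11,0101-
  16 | 1--00  (sole → essential)
  19 | --011  (sole → essential)
  20 | -010-,1--00,1-10-
  21 | --101,-010-,1-10-
  24 | -1000,1--00,11-0-
  25 | 11-0-,110-1
  28 | 1--00,1-10-,11-0-,111-0
  29 | --101,1-10-,11-0-
  30 | 111-0  (sole → essential)
Essential prime implicants: --011, 001--, 1--00, 111-0
Petrick residual → --101, 010-0, 11-0-
Minimum SOP uses 7 PIs: c'de + cd'e + a'b'c + a'bc'e' + ad'e' + abd' + abce'

7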